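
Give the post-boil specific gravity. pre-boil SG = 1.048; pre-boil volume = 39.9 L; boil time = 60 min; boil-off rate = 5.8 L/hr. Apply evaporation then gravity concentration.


V_post = V_pre − rate·(t/60);  SG_post = 1 + (SG_pre−1)·V_pre/V_post
V_post = 39.9 − 5.8·(60/60) = 34.1000
SG_post = 1 + (1.048 − 1)·39.9/34.1000

1.0562


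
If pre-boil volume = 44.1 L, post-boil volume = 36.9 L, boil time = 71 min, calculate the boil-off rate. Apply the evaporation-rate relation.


rate = (V_pre − V_post) / (t_min/60)
rate = (44.1 − 36.9) / (71/60)

6.0845 L/hr


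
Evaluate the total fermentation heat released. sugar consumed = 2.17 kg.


Q = m_sugar · 590 kJ/kg
Q = 2.17 · 590

1280.3000 kJ


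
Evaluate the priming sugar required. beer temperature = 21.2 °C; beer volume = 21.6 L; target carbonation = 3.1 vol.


residual = 14.695·(0.01821 + 0.09011·e^(−0.04·T));  sugar = (target − residual)·4.0·V
residual = 14.695·(0.01821 + 0.09011·e^(−0.04·21.2)) = 0.8347
sugar = (3.1 − 0.8347)·4.0·21.6

195.7221 g


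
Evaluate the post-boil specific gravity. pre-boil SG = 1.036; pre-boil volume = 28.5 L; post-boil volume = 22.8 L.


SG_post = 1 + (SG_pre − 1)·V_pre/V_post
pts_pre = (1.036 − 1)·1000 = 36.0000
pts_post = 36.0000·28.5/22.8 = 45.0000
SG_post = 1 + 45.0000/1000

1.0450


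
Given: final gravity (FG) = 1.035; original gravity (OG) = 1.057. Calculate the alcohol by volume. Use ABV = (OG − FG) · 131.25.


ABV = (1.057 − 1.035) · 131.25

2.8875 % ABV


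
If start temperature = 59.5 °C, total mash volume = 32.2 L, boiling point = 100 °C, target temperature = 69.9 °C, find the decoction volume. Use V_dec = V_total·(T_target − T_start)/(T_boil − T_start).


V_dec = 32.2·(69.9 − 59.5)/(100 − 59.5)

8.2686 L


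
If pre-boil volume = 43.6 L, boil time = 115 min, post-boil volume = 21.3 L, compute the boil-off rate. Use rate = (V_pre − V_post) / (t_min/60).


rate = (43.6 − 21.3) / (115/60)

11.6348 L/hr


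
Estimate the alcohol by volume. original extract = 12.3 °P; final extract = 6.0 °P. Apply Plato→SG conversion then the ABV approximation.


SG = 259/(259 − P);  ABV = (OG − FG)·131.25
OG = 259/(259 − 12.3) = 1.0499
FG = 259/(259 − 6.0) = 1.0237
ABV = (1.0499 − 1.0237)·131.25

3.4312 % ABV


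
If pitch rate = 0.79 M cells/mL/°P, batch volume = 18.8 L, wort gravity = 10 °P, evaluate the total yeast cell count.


cells (billions) = rate · V_L · °P
cells = 0.79 · 18.8 · 10

148.5200 billion cells


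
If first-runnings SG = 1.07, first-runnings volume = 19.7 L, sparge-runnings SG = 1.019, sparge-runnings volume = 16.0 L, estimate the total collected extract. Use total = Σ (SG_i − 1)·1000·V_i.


first = (1.07 − 1)·1000·19.7 = 1379.0000
sparge = (1.019 − 1)·1000·16.0 = 304.0000
total = 1379.0000 + 304.0000

1683.0000 gravity·L


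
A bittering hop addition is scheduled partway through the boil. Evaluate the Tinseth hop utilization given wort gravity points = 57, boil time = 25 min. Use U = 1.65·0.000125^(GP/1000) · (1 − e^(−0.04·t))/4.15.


bigness = 1.65·0.000125^(57/1000) = 0.9886
boil_factor = (1 − e^(−0.04·25))/4.15 = 0.1523
U = 0.9886 · 0.1523

0.1506


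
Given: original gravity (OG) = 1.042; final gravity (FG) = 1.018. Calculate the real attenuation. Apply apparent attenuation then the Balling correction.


AA = (OG−FG)/(OG−1)·100;  RA = AA·0.8192
AA = (1.042 − 1.018)/(1.042 − 1)·100 = 57.1429
RA = 57.1429·0.8192

46.8114 %


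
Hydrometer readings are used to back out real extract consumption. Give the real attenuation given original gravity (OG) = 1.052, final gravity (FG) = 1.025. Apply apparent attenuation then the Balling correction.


AA = (OG−FG)/(OG−1)·100;  RA = AA·0.8192
AA = (1.052 − 1.025)/(1.052 − 1)·100 = 51.9231
RA = 51.9231·0.8192

42.5354 %


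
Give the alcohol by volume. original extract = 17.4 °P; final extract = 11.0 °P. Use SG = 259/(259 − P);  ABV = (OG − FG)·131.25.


OG = 259/(259 − 17.4) = 1.0720
FG = 259/(259 − 11.0) = 1.0444
ABV = (1.0720 − 1.0444)·131.25

3.6310 % ABV


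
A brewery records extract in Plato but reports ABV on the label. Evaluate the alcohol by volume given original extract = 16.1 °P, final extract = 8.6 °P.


SG = 259/(259 − P);  ABV = (OG − FG)·131.25
OG = 259/(259 − 16.1) = 1.0663
FG = 259/(259 − 8.6) = 1.0343
ABV = (1.0663 − 1.0343)·131.25

4.1918 % ABV


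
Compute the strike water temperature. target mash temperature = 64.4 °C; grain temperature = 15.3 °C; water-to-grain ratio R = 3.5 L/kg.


T_strike = (0.41/R)·(T_mash − T_grain) + T_mash
T_strike = (0.41/3.5)·(64.4 − 15.3) + 64.4

70.1517 °C


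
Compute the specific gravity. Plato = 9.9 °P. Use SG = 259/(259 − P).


SG = 259/(259 − 9.9)

1.0397


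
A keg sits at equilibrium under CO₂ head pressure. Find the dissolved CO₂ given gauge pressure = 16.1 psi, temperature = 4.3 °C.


vols = (P + 14.695)·(0.01821 + 0.09011·e^(−0.04·T))
vols = (16.1 + 14.695)·(0.01821 + 0.09011·e^(−0.04·4.3))

2.8972 volumes


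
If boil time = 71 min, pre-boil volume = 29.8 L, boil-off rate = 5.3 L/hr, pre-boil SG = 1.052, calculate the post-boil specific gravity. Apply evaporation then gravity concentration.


V_post = V_pre − rate·(t/60);  SG_post = 1 + (SG_pre−1)·V_pre/V_post
V_post = 29.8 − 5.3·(71/60) = 23.5283
SG_post = 1 + (1.052 − 1)·29.8/23.5283

1.0659


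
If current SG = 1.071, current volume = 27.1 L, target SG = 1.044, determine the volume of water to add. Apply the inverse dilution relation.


V_water = V·((SG_curr − 1)/(SG_target − 1) − 1)
V_water = 27.1·((1.071 − 1)/(1.044 − 1) − 1)

16.6295 L


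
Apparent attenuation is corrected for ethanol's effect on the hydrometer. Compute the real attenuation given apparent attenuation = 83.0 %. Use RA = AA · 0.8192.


RA = 83.0 · 0.8192

67.9936 %


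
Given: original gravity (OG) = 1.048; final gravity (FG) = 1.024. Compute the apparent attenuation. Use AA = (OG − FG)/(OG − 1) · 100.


AA = (1.048 − 1.024)/(1.048 − 1) · 100

50.0000 %


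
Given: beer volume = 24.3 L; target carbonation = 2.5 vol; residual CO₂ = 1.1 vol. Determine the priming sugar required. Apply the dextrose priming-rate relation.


sugar = (target − residual)·4.0·V
sugar = (2.5 − 1.1)·4.0·24.3

136.0800 g


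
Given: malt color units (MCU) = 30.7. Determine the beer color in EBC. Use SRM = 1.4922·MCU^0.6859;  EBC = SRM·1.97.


SRM = 1.4922·30.7^0.6859 = 15.6263
EBC = 15.6263·1.97

30.7837 EBC


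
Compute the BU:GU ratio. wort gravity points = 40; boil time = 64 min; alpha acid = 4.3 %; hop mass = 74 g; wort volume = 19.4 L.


U = 1.65·0.000125^(GP/1000)·(1−e^(−0.04t))/4.15;  IBU = (α/100)·m·U·1000/V;  BU:GU = IBU/GP
U = 1.65·0.000125^(40/1000)·(1−e^(−0.04·64))/4.15 = 0.2561
IBU = (4.3/100)·74·0.2561·1000/19.4 = 42.0019
BU:GU = 42.0019/40

1.0500


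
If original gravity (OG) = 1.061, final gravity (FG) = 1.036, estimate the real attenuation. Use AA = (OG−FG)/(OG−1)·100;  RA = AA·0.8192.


AA = (1.061 − 1.036)/(1.061 − 1)·100 = 40.9836
RA = 40.9836·0.8192

33.5738 %


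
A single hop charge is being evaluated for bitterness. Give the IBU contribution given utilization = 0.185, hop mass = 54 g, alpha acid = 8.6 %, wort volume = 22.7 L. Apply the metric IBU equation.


IBU = (α/100)·mass·U·1000 / V
IBU = (8.6/100)·54·0.185·1000 / 22.7

37.8476 IBU


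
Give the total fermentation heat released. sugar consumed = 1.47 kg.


Q = m_sugar · 590 kJ/kg
Q = 1.47 · 590

867.3000 kJ


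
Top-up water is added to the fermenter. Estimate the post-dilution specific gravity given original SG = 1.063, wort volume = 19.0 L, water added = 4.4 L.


SG_new = 1 + (SG_old − 1)·V_old/(V_old + V_water)
pts = (1.063 − 1)·1000·19.0/(19.0 + 4.4) = 51.1538
SG_new = 1 + 51.1538/1000

1.0512


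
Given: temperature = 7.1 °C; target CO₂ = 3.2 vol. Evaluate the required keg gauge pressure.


psi = vols/(0.01821 + 0.09011·e^(−0.04·T)) − 14.695
psi = 3.2/(0.01821 + 0.09011·e^(−0.04·7.1)) − 14.695

22.4962 psi


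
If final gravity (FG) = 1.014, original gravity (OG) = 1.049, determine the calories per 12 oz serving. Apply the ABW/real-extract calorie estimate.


ABW = (OG−FG)·131.25·0.79/FG;  °P = 259 − 259/SG (for OG→OE and FG→AE);  RE = 0.1808·OE + 0.8192·AE;  Cal = (6.9·ABW + 4·(RE−0.1))·FG·3.55
ABW = (1.049 − 1.014)·131.25·0.79/1.014 = 3.5790
OE = 259 − 259/1.049 = 12.0982 °P
AE = 259 − 259/1.014 = 3.5759 °P
RE = 0.1808·12.0982 + 0.8192·3.5759 = 5.1168 °P
Cal = (6.9·3.5790 + 4·(5.1168−0.1))·1.014·3.55

161.1292 kcal


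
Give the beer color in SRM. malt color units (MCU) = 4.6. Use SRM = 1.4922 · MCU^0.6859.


SRM = 1.4922 · 4.6^0.6859

4.2502 SRM


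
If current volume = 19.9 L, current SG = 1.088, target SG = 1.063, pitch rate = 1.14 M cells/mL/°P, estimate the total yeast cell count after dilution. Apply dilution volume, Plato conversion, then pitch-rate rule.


V_w = V·((SG_c−1)/(SG_t−1)−1);  °P = 259 − 259/SG_t;  cells = rate·(V+V_w)·°P
V_w = 19.9·((1.088−1)/(1.063−1)−1) = 7.8968
V_final = 19.9 + 7.8968 = 27.7968
°P = 259 − 259/1.063 = 15.3500
cells = 1.14·27.7968·15.3500

486.4152 billion cells


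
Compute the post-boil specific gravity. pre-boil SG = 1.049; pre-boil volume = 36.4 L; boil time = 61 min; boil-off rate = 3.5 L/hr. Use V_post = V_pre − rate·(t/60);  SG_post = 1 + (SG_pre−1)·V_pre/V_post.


V_post = 36.4 − 3.5·(61/60) = 32.8417
SG_post = 1 + (1.049 − 1)·36.4/32.8417

1.0543


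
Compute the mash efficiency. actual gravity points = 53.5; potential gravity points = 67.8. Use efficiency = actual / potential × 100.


efficiency = 53.5 / 67.8 × 100

78.9086 %


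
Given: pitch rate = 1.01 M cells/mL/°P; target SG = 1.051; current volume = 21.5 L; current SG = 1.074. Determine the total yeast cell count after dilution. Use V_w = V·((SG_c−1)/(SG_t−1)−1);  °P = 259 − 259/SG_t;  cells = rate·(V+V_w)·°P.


V_w = 21.5·((1.074−1)/(1.051−1)−1) = 9.6961
V_final = 21.5 + 9.6961 = 31.1961
°P = 259 − 259/1.051 = 12.5680
cells = 1.01·31.1961·12.5680

395.9940 billion cells


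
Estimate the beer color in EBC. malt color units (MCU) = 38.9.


SRM = 1.4922·MCU^0.6859;  EBC = SRM·1.97
SRM = 1.4922·38.9^0.6859 = 18.3812
EBC = 18.3812·1.97

36.2109 EBC


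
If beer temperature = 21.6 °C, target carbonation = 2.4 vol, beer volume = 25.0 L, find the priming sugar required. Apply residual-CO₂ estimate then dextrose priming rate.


residual = 14.695·(0.01821 + 0.09011·e^(−0.04·T));  sugar = (target − residual)·4.0·V
residual = 14.695·(0.01821 + 0.09011·e^(−0.04·21.6)) = 0.8257
sugar = (2.4 − 0.8257)·4.0·25.0

157.4304 g


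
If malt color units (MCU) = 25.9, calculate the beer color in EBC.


SRM = 1.4922·MCU^0.6859;  EBC = SRM·1.97
SRM = 1.4922·25.9^0.6859 = 13.9062
EBC = 13.9062·1.97

27.3953 EBC


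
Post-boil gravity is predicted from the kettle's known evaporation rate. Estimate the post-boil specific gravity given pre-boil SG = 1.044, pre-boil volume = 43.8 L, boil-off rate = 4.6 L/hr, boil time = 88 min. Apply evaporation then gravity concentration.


V_post = V_pre − rate·(t/60);  SG_post = 1 + (SG_pre−1)·V_pre/V_post
V_post = 43.8 − 4.6·(88/60) = 37.0533
SG_post = 1 + (1.044 − 1)·43.8/37.0533

1.0520


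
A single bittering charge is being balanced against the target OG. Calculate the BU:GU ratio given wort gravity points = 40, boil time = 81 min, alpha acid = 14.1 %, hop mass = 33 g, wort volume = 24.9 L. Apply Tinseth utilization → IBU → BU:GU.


U = 1.65·0.000125^(GP/1000)·(1−e^(−0.04t))/4.15;  IBU = (α/100)·m·U·1000/V;  BU:GU = IBU/GP
U = 1.65·0.000125^(40/1000)·(1−e^(−0.04·81))/4.15 = 0.2667
IBU = (14.1/100)·33·0.2667·1000/24.9 = 49.8305
BU:GU = 49.8305/40

1.2458


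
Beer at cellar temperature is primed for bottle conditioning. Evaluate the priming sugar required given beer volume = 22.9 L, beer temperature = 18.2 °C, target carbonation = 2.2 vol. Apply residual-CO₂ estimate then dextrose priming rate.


residual = 14.695·(0.01821 + 0.09011·e^(−0.04·T));  sugar = (target − residual)·4.0·V
residual = 14.695·(0.01821 + 0.09011·e^(−0.04·18.2)) = 0.9070
sugar = (2.2 − 0.9070)·4.0·22.9

118.4387 g


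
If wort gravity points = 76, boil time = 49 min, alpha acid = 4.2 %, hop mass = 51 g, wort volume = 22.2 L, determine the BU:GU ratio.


U = 1.65·0.000125^(GP/1000)·(1−e^(−0.04t))/4.15;  IBU = (α/100)·m·U·1000/V;  BU:GU = IBU/GP
U = 1.65·0.000125^(76/1000)·(1−e^(−0.04·49))/4.15 = 0.1725
IBU = (4.2/100)·51·0.1725·1000/22.2 = 16.6469
BU:GU = 16.6469/76

0.2190


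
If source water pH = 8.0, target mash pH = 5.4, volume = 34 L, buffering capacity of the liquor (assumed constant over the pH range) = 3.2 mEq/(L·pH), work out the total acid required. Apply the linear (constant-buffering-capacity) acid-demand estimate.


acid = buffering capacity · (pH_source − pH_target) · V
acid = 3.2 · (8.0 − 5.4) · 34

282.8800 mEq


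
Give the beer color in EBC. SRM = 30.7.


EBC = SRM · 1.97
EBC = 30.7 · 1.97

60.4790 EBC


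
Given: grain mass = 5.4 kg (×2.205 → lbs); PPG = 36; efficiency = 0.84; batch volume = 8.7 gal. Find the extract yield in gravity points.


points = lbs × PPG × eff / vol
lbs = 5.4 × 2.205 = 11.9070
points = 11.9070 × 36 × 0.84 / 8.7

41.3871 points


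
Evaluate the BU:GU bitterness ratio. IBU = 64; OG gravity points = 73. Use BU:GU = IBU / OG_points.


BU:GU = 64 / 73

0.8767


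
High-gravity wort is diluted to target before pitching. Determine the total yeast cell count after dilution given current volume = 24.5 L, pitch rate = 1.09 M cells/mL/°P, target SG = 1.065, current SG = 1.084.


V_w = V·((SG_c−1)/(SG_t−1)−1);  °P = 259 − 259/SG_t;  cells = rate·(V+V_w)·°P
V_w = 24.5·((1.084−1)/(1.065−1)−1) = 7.1615
V_final = 24.5 + 7.1615 = 31.6615
°P = 259 − 259/1.065 = 15.8075
cells = 1.09·31.6615·15.8075

545.5343 billion cells


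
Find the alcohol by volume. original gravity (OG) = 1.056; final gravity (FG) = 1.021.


ABV = (OG − FG) · 131.25
ABV = (1.056 − 1.021) · 131.25

4.5938 % ABV


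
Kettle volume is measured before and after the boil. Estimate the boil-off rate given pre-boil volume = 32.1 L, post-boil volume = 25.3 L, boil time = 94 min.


rate = (V_pre − V_post) / (t_min/60)
rate = (32.1 − 25.3) / (94/60)

4.3404 L/hr


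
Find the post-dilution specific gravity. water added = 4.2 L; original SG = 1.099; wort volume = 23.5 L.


SG_new = 1 + (SG_old − 1)·V_old/(V_old + V_water)
pts = (1.099 − 1)·1000·23.5/(23.5 + 4.2) = 83.9892
SG_new = 1 + 83.9892/1000

1.0840


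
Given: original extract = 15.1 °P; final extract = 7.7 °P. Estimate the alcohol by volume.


SG = 259/(259 − P);  ABV = (OG − FG)·131.25
OG = 259/(259 − 15.1) = 1.0619
FG = 259/(259 − 7.7) = 1.0306
ABV = (1.0619 − 1.0306)·131.25

4.1042 % ABV


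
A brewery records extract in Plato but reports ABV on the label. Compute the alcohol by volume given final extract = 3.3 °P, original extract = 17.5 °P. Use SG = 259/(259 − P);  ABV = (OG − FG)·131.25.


OG = 259/(259 − 17.5) = 1.0725
FG = 259/(259 − 3.3) = 1.0129
ABV = (1.0725 − 1.0129)·131.25

7.8170 % ABV


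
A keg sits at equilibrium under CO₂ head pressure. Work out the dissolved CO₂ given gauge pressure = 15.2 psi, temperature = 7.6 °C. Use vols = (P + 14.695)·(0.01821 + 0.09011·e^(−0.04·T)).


vols = (15.2 + 14.695)·(0.01821 + 0.09011·e^(−0.04·7.6))

2.5321 volumes


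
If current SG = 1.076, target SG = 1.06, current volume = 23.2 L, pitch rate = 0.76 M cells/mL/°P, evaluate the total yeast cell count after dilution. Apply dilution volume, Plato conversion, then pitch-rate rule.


V_w = V·((SG_c−1)/(SG_t−1)−1);  °P = 259 − 259/SG_t;  cells = rate·(V+V_w)·°P
V_w = 23.2·((1.076−1)/(1.06−1)−1) = 6.1867
V_final = 23.2 + 6.1867 = 29.3867
°P = 259 − 259/1.06 = 14.6604
cells = 0.76·29.3867·14.6604

327.4229 billion cells


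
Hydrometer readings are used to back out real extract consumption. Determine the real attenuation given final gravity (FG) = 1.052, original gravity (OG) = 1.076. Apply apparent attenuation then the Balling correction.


AA = (OG−FG)/(OG−1)·100;  RA = AA·0.8192
AA = (1.076 − 1.052)/(1.076 − 1)·100 = 31.5789
RA = 31.5789·0.8192

25.8695 %


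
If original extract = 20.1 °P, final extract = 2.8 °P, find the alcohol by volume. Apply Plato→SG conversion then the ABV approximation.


SG = 259/(259 − P);  ABV = (OG − FG)·131.25
OG = 259/(259 − 20.1) = 1.0841
FG = 259/(259 − 2.8) = 1.0109
ABV = (1.0841 − 1.0109)·131.25

9.6084 % ABV


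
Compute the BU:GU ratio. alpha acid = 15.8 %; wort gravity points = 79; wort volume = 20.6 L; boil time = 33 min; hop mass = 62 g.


U = 1.65·0.000125^(GP/1000)·(1−e^(−0.04t))/4.15;  IBU = (α/100)·m·U·1000/V;  BU:GU = IBU/GP
U = 1.65·0.000125^(79/1000)·(1−e^(−0.04·33))/4.15 = 0.1433
IBU = (15.8/100)·62·0.1433·1000/20.6 = 68.1235
BU:GU = 68.1235/79

0.8623


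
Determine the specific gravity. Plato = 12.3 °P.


SG = 259/(259 − P)
SG = 259/(259 − 12.3)

1.0499


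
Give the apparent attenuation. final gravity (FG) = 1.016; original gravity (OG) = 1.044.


AA = (OG − FG)/(OG − 1) · 100
AA = (1.044 − 1.016)/(1.044 − 1) · 100

63.6364 %


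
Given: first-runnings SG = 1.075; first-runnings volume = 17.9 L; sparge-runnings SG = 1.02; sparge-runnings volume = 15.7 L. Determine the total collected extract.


total = Σ (SG_i − 1)·1000·V_i
first = (1.075 − 1)·1000·17.9 = 1342.5000
sparge = (1.02 − 1)·1000·15.7 = 314.0000
total = 1342.5000 + 314.0000

1656.5000 gravity·L


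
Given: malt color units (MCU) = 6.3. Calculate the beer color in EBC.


SRM = 1.4922·MCU^0.6859;  EBC = SRM·1.97
SRM = 1.4922·6.3^0.6859 = 5.2734
EBC = 5.2734·1.97

10.3887 EBC


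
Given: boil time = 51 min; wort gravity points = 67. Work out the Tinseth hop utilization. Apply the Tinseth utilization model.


U = 1.65·0.000125^(GP/1000) · (1 − e^(−0.04·t))/4.15
bigness = 1.65·0.000125^(67/1000) = 0.9036
boil_factor = (1 − e^(−0.04·51))/4.15 = 0.2096
U = 0.9036 · 0.2096

0.1894


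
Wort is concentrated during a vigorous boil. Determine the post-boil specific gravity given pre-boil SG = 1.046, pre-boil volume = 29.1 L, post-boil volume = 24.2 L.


SG_post = 1 + (SG_pre − 1)·V_pre/V_post
pts_pre = (1.046 − 1)·1000 = 46.0000
pts_post = 46.0000·29.1/24.2 = 55.3140
SG_post = 1 + 55.3140/1000

1.0553


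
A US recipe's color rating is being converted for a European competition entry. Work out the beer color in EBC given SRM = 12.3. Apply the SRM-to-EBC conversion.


EBC = SRM · 1.97
EBC = 12.3 · 1.97

24.2310 EBC


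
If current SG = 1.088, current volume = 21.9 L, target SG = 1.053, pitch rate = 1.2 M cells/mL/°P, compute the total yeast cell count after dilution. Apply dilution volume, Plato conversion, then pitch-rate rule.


V_w = V·((SG_c−1)/(SG_t−1)−1);  °P = 259 − 259/SG_t;  cells = rate·(V+V_w)·°P
V_w = 21.9·((1.088−1)/(1.053−1)−1) = 14.4623
V_final = 21.9 + 14.4623 = 36.3623
°P = 259 − 259/1.053 = 13.0361
cells = 1.2·36.3623·13.0361

568.8260 billion cells


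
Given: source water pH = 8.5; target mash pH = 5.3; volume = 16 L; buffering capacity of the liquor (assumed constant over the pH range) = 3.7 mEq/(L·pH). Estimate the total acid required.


acid = buffering capacity · (pH_source − pH_target) · V
acid = 3.7 · (8.5 − 5.3) · 16

189.4400 mEq


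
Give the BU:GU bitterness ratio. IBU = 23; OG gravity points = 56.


BU:GU = IBU / OG_points
BU:GU = 23 / 56

0.4107


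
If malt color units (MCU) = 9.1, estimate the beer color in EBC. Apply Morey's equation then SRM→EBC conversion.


SRM = 1.4922·MCU^0.6859;  EBC = SRM·1.97
SRM = 1.4922·9.1^0.6859 = 6.7863
EBC = 6.7863·1.97

13.3690 EBC


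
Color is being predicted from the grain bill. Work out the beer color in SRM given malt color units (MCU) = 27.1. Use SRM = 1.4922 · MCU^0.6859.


SRM = 1.4922 · 27.1^0.6859

14.3450 SRM


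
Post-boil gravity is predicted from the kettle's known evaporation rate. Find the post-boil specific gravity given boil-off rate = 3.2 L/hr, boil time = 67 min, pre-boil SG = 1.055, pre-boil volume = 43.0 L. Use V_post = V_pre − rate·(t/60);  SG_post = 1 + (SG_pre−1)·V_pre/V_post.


V_post = 43.0 − 3.2·(67/60) = 39.4267
SG_post = 1 + (1.055 − 1)·43.0/39.4267

1.0600


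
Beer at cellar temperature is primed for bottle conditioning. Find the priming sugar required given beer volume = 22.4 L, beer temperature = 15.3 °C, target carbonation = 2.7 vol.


residual = 14.695·(0.01821 + 0.09011·e^(−0.04·T));  sugar = (target − residual)·4.0·V
residual = 14.695·(0.01821 + 0.09011·e^(−0.04·15.3)) = 0.9856
sugar = (2.7 − 0.9856)·4.0·22.4

153.6062 g


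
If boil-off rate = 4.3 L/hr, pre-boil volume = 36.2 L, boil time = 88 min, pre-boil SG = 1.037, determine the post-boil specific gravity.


V_post = V_pre − rate·(t/60);  SG_post = 1 + (SG_pre−1)·V_pre/V_post
V_post = 36.2 − 4.3·(88/60) = 29.8933
SG_post = 1 + (1.037 − 1)·36.2/29.8933

1.0448


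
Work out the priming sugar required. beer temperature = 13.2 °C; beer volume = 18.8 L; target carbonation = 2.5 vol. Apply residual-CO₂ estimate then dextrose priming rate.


residual = 14.695·(0.01821 + 0.09011·e^(−0.04·T));  sugar = (target − residual)·4.0·V
residual = 14.695·(0.01821 + 0.09011·e^(−0.04·13.2)) = 1.0486
sugar = (2.5 − 1.0486)·4.0·18.8

109.1477 g


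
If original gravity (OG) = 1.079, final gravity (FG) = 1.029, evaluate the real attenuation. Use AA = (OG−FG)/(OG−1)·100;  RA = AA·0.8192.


AA = (1.079 − 1.029)/(1.079 − 1)·100 = 63.2911
RA = 63.2911·0.8192

51.8481 %


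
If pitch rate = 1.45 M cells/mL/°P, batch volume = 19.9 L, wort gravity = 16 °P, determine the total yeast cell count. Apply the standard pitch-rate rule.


cells (billions) = rate · V_L · °P
cells = 1.45 · 19.9 · 16

461.6800 billion cells


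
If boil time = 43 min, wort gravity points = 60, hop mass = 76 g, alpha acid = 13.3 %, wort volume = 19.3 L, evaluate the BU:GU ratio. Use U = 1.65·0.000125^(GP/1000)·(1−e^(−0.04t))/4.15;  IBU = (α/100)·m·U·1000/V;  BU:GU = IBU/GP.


U = 1.65·0.000125^(60/1000)·(1−e^(−0.04·43))/4.15 = 0.1904
IBU = (13.3/100)·76·0.1904·1000/19.3 = 99.6934
BU:GU = 99.6934/60

1.6616


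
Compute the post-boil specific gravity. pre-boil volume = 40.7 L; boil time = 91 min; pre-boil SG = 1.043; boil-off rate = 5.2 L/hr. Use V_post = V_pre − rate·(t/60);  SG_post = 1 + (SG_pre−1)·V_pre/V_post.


V_post = 40.7 − 5.2·(91/60) = 32.8133
SG_post = 1 + (1.043 − 1)·40.7/32.8133

1.0533


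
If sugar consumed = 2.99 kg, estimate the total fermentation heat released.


Q = m_sugar · 590 kJ/kg
Q = 2.99 · 590

1764.1000 kJ


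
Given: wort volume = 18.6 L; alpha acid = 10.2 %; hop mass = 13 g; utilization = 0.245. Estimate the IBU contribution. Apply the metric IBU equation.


IBU = (α/100)·mass·U·1000 / V
IBU = (10.2/100)·13·0.245·1000 / 18.6

17.4661 IBU


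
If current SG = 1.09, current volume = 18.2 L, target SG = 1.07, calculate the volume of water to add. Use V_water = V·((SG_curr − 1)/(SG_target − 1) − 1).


V_water = 18.2·((1.09 − 1)/(1.07 − 1) − 1)

5.2000 L


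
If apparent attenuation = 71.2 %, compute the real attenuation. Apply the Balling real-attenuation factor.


RA = AA · 0.8192
RA = 71.2 · 0.8192

58.3270 %


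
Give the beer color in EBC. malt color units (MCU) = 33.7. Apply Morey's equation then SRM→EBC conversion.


SRM = 1.4922·MCU^0.6859;  EBC = SRM·1.97
SRM = 1.4922·33.7^0.6859 = 16.6582
EBC = 16.6582·1.97

32.8167 EBC


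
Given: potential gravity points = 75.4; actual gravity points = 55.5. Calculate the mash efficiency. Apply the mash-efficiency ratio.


efficiency = actual / potential × 100
efficiency = 55.5 / 75.4 × 100

73.6074 %


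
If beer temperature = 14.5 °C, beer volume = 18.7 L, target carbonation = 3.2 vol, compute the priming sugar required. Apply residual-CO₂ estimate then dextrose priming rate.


residual = 14.695·(0.01821 + 0.09011·e^(−0.04·T));  sugar = (target − residual)·4.0·V
residual = 14.695·(0.01821 + 0.09011·e^(−0.04·14.5)) = 1.0090
sugar = (3.2 − 1.0090)·4.0·18.7

163.8872 g


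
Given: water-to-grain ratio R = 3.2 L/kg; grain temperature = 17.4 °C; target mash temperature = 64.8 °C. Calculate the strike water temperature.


T_strike = (0.41/R)·(T_mash − T_grain) + T_mash
T_strike = (0.41/3.2)·(64.8 − 17.4) + 64.8

70.8731 °C


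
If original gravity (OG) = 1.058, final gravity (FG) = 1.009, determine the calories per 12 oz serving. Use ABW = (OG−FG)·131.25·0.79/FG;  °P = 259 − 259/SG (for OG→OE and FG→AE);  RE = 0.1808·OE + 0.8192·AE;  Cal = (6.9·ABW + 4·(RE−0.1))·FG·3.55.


ABW = (1.058 − 1.009)·131.25·0.79/1.009 = 5.0354
OE = 259 − 259/1.058 = 14.1985 °P
AE = 259 − 259/1.009 = 2.3102 °P
RE = 0.1808·14.1985 + 0.8192·2.3102 = 4.4596 °P
Cal = (6.9·5.0354 + 4·(4.4596−0.1))·1.009·3.55

186.9150 kcal


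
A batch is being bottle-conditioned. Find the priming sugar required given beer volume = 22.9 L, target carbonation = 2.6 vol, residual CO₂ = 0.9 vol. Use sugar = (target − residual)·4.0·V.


sugar = (2.6 − 0.9)·4.0·22.9

155.7200 g


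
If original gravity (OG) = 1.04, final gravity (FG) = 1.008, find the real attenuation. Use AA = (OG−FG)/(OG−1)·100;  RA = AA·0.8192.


AA = (1.04 − 1.008)/(1.04 − 1)·100 = 80.0000
RA = 80.0000·0.8192

65.5360 %


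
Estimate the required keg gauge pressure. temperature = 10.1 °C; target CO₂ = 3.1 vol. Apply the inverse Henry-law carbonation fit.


psi = vols/(0.01821 + 0.09011·e^(−0.04·T)) − 14.695
psi = 3.1/(0.01821 + 0.09011·e^(−0.04·10.1)) − 14.695

24.8602 psi


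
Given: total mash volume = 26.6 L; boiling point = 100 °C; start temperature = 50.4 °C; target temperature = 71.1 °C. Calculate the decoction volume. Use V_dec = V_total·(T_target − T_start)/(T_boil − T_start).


V_dec = 26.6·(71.1 − 50.4)/(100 − 50.4)

11.1012 L


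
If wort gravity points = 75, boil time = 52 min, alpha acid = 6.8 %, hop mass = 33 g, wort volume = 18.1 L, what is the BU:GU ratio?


U = 1.65·0.000125^(GP/1000)·(1−e^(−0.04t))/4.15;  IBU = (α/100)·m·U·1000/V;  BU:GU = IBU/GP
U = 1.65·0.000125^(75/1000)·(1−e^(−0.04·52))/4.15 = 0.1773
IBU = (6.8/100)·33·0.1773·1000/18.1 = 21.9832
BU:GU = 21.9832/75

0.2931


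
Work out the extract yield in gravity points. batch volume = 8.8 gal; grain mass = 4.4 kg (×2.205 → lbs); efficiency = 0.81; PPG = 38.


points = lbs × PPG × eff / vol
lbs = 4.4 × 2.205 = 9.7020
points = 9.7020 × 38 × 0.81 / 8.8

33.9350 points


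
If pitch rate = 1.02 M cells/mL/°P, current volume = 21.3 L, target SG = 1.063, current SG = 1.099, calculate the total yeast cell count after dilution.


V_w = V·((SG_c−1)/(SG_t−1)−1);  °P = 259 − 259/SG_t;  cells = rate·(V+V_w)·°P
V_w = 21.3·((1.099−1)/(1.063−1)−1) = 12.1714
V_final = 21.3 + 12.1714 = 33.4714
°P = 259 − 259/1.063 = 15.3500
cells = 1.02·33.4714·15.3500

524.0606 billion cells


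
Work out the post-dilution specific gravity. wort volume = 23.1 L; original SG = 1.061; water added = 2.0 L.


SG_new = 1 + (SG_old − 1)·V_old/(V_old + V_water)
pts = (1.061 − 1)·1000·23.1/(23.1 + 2.0) = 56.1394
SG_new = 1 + 56.1394/1000

1.0561


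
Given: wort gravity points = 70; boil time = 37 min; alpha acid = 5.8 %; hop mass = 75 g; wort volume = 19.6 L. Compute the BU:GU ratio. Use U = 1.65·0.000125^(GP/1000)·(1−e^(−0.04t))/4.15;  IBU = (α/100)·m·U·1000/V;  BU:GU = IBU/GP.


U = 1.65·0.000125^(70/1000)·(1−e^(−0.04·37))/4.15 = 0.1637
IBU = (5.8/100)·75·0.1637·1000/19.6 = 36.3307
BU:GU = 36.3307/70

0.5190


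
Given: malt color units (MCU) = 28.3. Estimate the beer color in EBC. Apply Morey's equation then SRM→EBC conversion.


SRM = 1.4922·MCU^0.6859;  EBC = SRM·1.97
SRM = 1.4922·28.3^0.6859 = 14.7777
EBC = 14.7777·1.97

29.1121 EBC


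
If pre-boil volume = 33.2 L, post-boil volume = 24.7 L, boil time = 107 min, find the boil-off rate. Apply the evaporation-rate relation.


rate = (V_pre − V_post) / (t_min/60)
rate = (33.2 − 24.7) / (107/60)

4.7664 L/hr


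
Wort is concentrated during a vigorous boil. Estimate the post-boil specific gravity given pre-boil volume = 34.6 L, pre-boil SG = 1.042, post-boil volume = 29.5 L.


SG_post = 1 + (SG_pre − 1)·V_pre/V_post
pts_pre = (1.042 − 1)·1000 = 42.0000
pts_post = 42.0000·34.6/29.5 = 49.2610
SG_post = 1 + 49.2610/1000

1.0493


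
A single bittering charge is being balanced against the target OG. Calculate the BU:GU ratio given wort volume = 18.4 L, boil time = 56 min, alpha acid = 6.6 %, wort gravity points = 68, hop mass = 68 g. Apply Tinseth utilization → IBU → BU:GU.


U = 1.65·0.000125^(GP/1000)·(1−e^(−0.04t))/4.15;  IBU = (α/100)·m·U·1000/V;  BU:GU = IBU/GP
U = 1.65·0.000125^(68/1000)·(1−e^(−0.04·56))/4.15 = 0.1928
IBU = (6.6/100)·68·0.1928·1000/18.4 = 47.0301
BU:GU = 47.0301/68

0.6916


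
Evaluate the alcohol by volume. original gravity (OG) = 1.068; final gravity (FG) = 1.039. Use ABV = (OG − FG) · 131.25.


ABV = (1.068 − 1.039) · 131.25

3.8063 % ABV


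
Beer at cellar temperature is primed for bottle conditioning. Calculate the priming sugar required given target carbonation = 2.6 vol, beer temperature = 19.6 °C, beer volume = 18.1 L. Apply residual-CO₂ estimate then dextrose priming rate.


residual = 14.695·(0.01821 + 0.09011·e^(−0.04·T));  sugar = (target − residual)·4.0·V
residual = 14.695·(0.01821 + 0.09011·e^(−0.04·19.6)) = 0.8722
sugar = (2.6 − 0.8722)·4.0·18.1

125.0943 g


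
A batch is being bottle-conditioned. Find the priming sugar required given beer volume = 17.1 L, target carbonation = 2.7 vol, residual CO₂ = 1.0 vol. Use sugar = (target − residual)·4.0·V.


sugar = (2.7 − 1.0)·4.0·17.1

116.2800 g


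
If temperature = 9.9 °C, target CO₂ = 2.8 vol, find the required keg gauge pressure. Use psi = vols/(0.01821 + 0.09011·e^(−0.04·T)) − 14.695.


psi = 2.8/(0.01821 + 0.09011·e^(−0.04·9.9)) − 14.695

20.8134 psi


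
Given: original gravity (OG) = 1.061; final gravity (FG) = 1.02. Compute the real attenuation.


AA = (OG−FG)/(OG−1)·100;  RA = AA·0.8192
AA = (1.061 − 1.02)/(1.061 − 1)·100 = 67.2131
RA = 67.2131·0.8192

55.0610 %


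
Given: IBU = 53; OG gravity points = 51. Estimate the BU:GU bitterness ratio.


BU:GU = IBU / OG_points
BU:GU = 53 / 51

1.0392


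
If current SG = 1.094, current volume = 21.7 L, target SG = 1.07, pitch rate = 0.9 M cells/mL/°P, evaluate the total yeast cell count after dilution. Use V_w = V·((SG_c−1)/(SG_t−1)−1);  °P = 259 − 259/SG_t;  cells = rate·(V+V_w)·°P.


V_w = 21.7·((1.094−1)/(1.07−1)−1) = 7.4400
V_final = 21.7 + 7.4400 = 29.1400
°P = 259 − 259/1.07 = 16.9439
cells = 0.9·29.1400·16.9439

444.3714 billion cells


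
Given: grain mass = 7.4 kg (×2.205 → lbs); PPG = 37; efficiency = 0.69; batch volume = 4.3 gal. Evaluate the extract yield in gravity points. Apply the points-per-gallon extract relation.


points = lbs × PPG × eff / vol
lbs = 7.4 × 2.205 = 16.3170
points = 16.3170 × 37 × 0.69 / 4.3

96.8774 points


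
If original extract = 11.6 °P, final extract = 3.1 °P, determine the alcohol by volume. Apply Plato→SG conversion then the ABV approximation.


SG = 259/(259 − P);  ABV = (OG − FG)·131.25
OG = 259/(259 − 11.6) = 1.0469
FG = 259/(259 − 3.1) = 1.0121
ABV = (1.0469 − 1.0121)·131.25

4.5640 % ABV


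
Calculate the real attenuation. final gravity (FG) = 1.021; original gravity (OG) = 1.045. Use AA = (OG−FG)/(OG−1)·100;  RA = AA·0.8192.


AA = (1.045 − 1.021)/(1.045 − 1)·100 = 53.3333
RA = 53.3333·0.8192

43.6907 %


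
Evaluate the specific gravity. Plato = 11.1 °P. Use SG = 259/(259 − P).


SG = 259/(259 − 11.1)

1.0448


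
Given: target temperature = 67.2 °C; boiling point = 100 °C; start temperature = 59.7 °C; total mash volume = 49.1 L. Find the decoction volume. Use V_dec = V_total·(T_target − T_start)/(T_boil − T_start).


V_dec = 49.1·(67.2 − 59.7)/(100 − 59.7)

9.1377 L


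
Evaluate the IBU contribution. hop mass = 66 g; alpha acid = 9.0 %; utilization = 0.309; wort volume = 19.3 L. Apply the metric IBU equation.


IBU = (α/100)·mass·U·1000 / V
IBU = (9.0/100)·66·0.309·1000 / 19.3

95.1016 IBU


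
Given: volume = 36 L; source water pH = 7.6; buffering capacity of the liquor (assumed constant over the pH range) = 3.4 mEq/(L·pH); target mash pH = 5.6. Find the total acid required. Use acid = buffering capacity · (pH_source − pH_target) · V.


acid = 3.4 · (7.6 − 5.6) · 36

244.8000 mEq


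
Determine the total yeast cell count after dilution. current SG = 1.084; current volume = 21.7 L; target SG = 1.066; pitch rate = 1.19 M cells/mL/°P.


V_w = V·((SG_c−1)/(SG_t−1)−1);  °P = 259 − 259/SG_t;  cells = rate·(V+V_w)·°P
V_w = 21.7·((1.084−1)/(1.066−1)−1) = 5.9182
V_final = 21.7 + 5.9182 = 27.6182
°P = 259 − 259/1.066 = 16.0356
cells = 1.19·27.6182·16.0356

527.0218 billion cells


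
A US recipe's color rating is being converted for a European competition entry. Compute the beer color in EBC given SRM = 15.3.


EBC = SRM · 1.97
EBC = 15.3 · 1.97

30.1410 EBC


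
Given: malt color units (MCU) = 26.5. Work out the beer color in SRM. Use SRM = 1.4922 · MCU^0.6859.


SRM = 1.4922 · 26.5^0.6859

14.1264 SRM


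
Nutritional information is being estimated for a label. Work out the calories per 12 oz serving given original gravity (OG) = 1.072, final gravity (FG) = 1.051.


ABW = (OG−FG)·131.25·0.79/FG;  °P = 259 − 259/SG (for OG→OE and FG→AE);  RE = 0.1808·OE + 0.8192·AE;  Cal = (6.9·ABW + 4·(RE−0.1))·FG·3.55
ABW = (1.072 − 1.051)·131.25·0.79/1.051 = 2.0718
OE = 259 − 259/1.072 = 17.3955 °P
AE = 259 − 259/1.051 = 12.5680 °P
RE = 0.1808·17.3955 + 0.8192·12.5680 = 13.4408 °P
Cal = (6.9·2.0718 + 4·(13.4408−0.1))·1.051·3.55

252.4377 kcal


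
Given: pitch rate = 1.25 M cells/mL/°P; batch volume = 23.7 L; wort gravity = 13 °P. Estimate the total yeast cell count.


cells (billions) = rate · V_L · °P
cells = 1.25 · 23.7 · 13

385.1250 billion cells


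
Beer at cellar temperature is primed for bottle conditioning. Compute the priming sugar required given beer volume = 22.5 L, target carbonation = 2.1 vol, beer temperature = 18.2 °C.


residual = 14.695·(0.01821 + 0.09011·e^(−0.04·T));  sugar = (target − residual)·4.0·V
residual = 14.695·(0.01821 + 0.09011·e^(−0.04·18.2)) = 0.9070
sugar = (2.1 − 0.9070)·4.0·22.5

107.3699 g


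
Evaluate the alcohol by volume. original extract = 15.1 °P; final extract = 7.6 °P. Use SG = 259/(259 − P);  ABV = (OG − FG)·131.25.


OG = 259/(259 − 15.1) = 1.0619
FG = 259/(259 − 7.6) = 1.0302
ABV = (1.0619 − 1.0302)·131.25

4.1580 % ABV


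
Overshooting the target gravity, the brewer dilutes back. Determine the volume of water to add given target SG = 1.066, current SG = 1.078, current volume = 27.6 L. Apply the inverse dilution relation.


V_water = V·((SG_curr − 1)/(SG_target − 1) − 1)
V_water = 27.6·((1.078 − 1)/(1.066 − 1) − 1)

5.0182 L


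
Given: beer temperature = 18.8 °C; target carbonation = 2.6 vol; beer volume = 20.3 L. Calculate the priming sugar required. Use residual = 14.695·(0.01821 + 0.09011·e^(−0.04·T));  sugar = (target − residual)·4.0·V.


residual = 14.695·(0.01821 + 0.09011·e^(−0.04·18.8)) = 0.8918
sugar = (2.6 − 0.8918)·4.0·20.3

138.7027 g


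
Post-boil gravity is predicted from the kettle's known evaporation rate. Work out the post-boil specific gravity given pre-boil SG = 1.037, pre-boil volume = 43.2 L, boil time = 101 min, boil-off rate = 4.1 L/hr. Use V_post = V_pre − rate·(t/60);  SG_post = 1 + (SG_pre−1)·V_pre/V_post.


V_post = 43.2 − 4.1·(101/60) = 36.2983
SG_post = 1 + (1.037 − 1)·43.2/36.2983

1.0440


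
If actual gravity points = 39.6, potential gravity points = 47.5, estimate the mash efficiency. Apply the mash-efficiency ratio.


efficiency = actual / potential × 100
efficiency = 39.6 / 47.5 × 100

83.3684 %


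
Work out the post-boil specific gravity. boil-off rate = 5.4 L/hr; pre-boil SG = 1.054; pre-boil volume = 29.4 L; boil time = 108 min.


V_post = V_pre − rate·(t/60);  SG_post = 1 + (SG_pre−1)·V_pre/V_post
V_post = 29.4 − 5.4·(108/60) = 19.6800
SG_post = 1 + (1.054 − 1)·29.4/19.6800

1.0807


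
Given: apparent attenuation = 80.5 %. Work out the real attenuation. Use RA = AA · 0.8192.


RA = 80.5 · 0.8192

65.9456 %


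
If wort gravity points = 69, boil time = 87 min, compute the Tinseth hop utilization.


U = 1.65·0.000125^(GP/1000) · (1 − e^(−0.04·t))/4.15
bigness = 1.65·0.000125^(69/1000) = 0.8875
boil_factor = (1 − e^(−0.04·87))/4.15 = 0.2335
U = 0.8875 · 0.2335

0.2073


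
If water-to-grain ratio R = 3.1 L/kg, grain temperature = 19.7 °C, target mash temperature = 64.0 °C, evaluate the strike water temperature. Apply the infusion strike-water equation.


T_strike = (0.41/R)·(T_mash − T_grain) + T_mash
T_strike = (0.41/3.1)·(64.0 − 19.7) + 64.0

69.8590 °C


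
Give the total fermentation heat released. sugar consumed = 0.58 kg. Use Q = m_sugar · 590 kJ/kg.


Q = 0.58 · 590

342.2000 kJ


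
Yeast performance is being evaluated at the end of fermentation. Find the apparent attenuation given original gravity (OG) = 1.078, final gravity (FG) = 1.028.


AA = (OG − FG)/(OG − 1) · 100
AA = (1.078 − 1.028)/(1.078 − 1) · 100

64.1026 %


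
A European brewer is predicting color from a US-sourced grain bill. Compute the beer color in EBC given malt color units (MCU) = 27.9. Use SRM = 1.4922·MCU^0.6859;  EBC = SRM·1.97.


SRM = 1.4922·27.9^0.6859 = 14.6341
EBC = 14.6341·1.97

28.8292 EBC


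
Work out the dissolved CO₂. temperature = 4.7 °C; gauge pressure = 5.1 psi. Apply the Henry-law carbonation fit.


vols = (P + 14.695)·(0.01821 + 0.09011·e^(−0.04·T))
vols = (5.1 + 14.695)·(0.01821 + 0.09011·e^(−0.04·4.7))

1.8385 volumes


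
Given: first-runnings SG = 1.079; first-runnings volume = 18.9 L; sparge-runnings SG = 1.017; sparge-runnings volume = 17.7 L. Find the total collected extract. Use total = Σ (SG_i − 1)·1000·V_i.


first = (1.079 − 1)·1000·18.9 = 1493.1000
sparge = (1.017 − 1)·1000·17.7 = 300.9000
total = 1493.1000 + 300.9000

1794.0000 gravity·L


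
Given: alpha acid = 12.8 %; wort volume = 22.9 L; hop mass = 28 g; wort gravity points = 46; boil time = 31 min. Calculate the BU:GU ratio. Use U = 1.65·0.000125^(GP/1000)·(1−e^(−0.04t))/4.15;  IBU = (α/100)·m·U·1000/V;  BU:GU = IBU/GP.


U = 1.65·0.000125^(46/1000)·(1−e^(−0.04·31))/4.15 = 0.1869
IBU = (12.8/100)·28·0.1869·1000/22.9 = 29.2456
BU:GU = 29.2456/46

0.6358
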